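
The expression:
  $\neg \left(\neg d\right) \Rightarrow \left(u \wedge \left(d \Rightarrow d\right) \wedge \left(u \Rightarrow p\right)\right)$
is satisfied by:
  {p: True, u: True, d: False}
  {p: True, u: False, d: False}
  {u: True, p: False, d: False}
  {p: False, u: False, d: False}
  {d: True, p: True, u: True}


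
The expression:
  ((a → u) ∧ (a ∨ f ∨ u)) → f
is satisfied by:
  {f: True, u: False}
  {u: False, f: False}
  {u: True, f: True}


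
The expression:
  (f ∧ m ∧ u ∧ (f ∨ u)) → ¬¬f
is always true.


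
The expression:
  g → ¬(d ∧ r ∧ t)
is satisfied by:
  {g: False, t: False, d: False, r: False}
  {r: True, g: False, t: False, d: False}
  {d: True, g: False, t: False, r: False}
  {r: True, d: True, g: False, t: False}
  {t: True, r: False, g: False, d: False}
  {r: True, t: True, g: False, d: False}
  {d: True, t: True, r: False, g: False}
  {r: True, d: True, t: True, g: False}
  {g: True, d: False, t: False, r: False}
  {r: True, g: True, d: False, t: False}
  {d: True, g: True, r: False, t: False}
  {r: True, d: True, g: True, t: False}
  {t: True, g: True, d: False, r: False}
  {r: True, t: True, g: True, d: False}
  {d: True, t: True, g: True, r: False}


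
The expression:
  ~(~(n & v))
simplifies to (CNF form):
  n & v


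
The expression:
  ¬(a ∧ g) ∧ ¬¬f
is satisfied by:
  {f: True, g: False, a: False}
  {f: True, a: True, g: False}
  {f: True, g: True, a: False}


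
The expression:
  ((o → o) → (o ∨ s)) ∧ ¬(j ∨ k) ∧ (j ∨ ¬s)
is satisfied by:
  {o: True, j: False, k: False, s: False}


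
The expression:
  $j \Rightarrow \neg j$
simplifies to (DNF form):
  $\neg j$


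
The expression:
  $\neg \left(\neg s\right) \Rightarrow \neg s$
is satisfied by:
  {s: False}


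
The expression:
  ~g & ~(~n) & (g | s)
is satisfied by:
  {s: True, n: True, g: False}


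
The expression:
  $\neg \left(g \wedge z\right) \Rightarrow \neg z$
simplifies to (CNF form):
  $g \vee \neg z$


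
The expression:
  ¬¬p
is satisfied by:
  {p: True}


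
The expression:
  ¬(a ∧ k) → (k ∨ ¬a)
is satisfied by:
  {k: True, a: False}
  {a: False, k: False}
  {a: True, k: True}


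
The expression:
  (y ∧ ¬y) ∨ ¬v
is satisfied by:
  {v: False}


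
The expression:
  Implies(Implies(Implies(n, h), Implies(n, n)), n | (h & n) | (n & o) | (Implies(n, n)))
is always true.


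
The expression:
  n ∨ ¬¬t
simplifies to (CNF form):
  n ∨ t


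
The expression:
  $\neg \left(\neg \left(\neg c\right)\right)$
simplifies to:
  $\neg c$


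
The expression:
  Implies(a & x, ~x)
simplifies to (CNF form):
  ~a | ~x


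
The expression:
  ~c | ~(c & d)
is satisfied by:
  {c: False, d: False}
  {d: True, c: False}
  {c: True, d: False}


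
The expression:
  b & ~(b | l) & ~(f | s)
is never true.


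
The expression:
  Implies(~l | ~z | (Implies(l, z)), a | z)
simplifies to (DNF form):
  a | z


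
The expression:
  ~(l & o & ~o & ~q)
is always true.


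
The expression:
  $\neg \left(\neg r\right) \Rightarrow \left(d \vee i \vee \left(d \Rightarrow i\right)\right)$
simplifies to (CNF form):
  $\text{True}$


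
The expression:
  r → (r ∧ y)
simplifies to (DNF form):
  y ∨ ¬r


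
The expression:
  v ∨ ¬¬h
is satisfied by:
  {v: True, h: True}
  {v: True, h: False}
  {h: True, v: False}


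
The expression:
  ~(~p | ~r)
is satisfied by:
  {r: True, p: True}


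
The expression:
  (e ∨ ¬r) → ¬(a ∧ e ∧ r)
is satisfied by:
  {e: False, a: False, r: False}
  {r: True, e: False, a: False}
  {a: True, e: False, r: False}
  {r: True, a: True, e: False}
  {e: True, r: False, a: False}
  {r: True, e: True, a: False}
  {a: True, e: True, r: False}


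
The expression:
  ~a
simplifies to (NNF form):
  ~a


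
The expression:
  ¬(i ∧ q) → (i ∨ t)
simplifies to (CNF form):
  i ∨ t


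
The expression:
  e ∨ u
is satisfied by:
  {e: True, u: True}
  {e: True, u: False}
  {u: True, e: False}


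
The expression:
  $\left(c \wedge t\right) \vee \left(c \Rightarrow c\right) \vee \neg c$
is always true.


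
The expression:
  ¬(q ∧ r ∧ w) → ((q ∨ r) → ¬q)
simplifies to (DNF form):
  (r ∧ w) ∨ ¬q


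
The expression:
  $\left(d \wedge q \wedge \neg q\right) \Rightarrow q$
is always true.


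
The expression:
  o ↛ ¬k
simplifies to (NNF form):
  k ∧ o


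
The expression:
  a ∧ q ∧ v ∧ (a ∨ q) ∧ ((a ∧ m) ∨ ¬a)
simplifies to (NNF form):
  a ∧ m ∧ q ∧ v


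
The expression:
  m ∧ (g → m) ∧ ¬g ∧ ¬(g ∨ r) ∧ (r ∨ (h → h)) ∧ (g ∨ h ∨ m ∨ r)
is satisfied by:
  {m: True, g: False, r: False}


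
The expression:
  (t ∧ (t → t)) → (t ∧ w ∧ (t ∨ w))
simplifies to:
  w ∨ ¬t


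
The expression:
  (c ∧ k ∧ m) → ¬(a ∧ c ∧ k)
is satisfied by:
  {k: False, m: False, a: False, c: False}
  {c: True, k: False, m: False, a: False}
  {a: True, k: False, m: False, c: False}
  {c: True, a: True, k: False, m: False}
  {m: True, c: False, k: False, a: False}
  {c: True, m: True, k: False, a: False}
  {a: True, m: True, c: False, k: False}
  {c: True, a: True, m: True, k: False}
  {k: True, a: False, m: False, c: False}
  {c: True, k: True, a: False, m: False}
  {a: True, k: True, c: False, m: False}
  {c: True, a: True, k: True, m: False}
  {m: True, k: True, a: False, c: False}
  {c: True, m: True, k: True, a: False}
  {a: True, m: True, k: True, c: False}


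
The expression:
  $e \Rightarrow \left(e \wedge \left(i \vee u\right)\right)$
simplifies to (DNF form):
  $i \vee u \vee \neg e$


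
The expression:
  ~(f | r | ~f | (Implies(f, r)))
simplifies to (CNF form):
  False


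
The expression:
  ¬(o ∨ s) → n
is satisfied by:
  {n: True, o: True, s: True}
  {n: True, o: True, s: False}
  {n: True, s: True, o: False}
  {n: True, s: False, o: False}
  {o: True, s: True, n: False}
  {o: True, s: False, n: False}
  {s: True, o: False, n: False}


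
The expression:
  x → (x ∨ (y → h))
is always true.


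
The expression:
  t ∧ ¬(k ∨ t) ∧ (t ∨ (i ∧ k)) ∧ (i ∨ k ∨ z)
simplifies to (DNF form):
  False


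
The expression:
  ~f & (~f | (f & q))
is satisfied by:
  {f: False}


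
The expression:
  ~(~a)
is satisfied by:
  {a: True}


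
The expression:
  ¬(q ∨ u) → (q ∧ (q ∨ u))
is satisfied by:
  {q: True, u: True}
  {q: True, u: False}
  {u: True, q: False}


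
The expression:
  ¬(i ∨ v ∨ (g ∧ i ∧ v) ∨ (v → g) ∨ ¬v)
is never true.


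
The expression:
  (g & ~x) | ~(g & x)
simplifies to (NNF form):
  ~g | ~x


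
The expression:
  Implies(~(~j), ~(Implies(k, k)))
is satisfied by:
  {j: False}


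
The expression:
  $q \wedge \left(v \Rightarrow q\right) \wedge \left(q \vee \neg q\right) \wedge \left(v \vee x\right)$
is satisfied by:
  {q: True, x: True, v: True}
  {q: True, x: True, v: False}
  {q: True, v: True, x: False}


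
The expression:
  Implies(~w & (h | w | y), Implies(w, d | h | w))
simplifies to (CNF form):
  True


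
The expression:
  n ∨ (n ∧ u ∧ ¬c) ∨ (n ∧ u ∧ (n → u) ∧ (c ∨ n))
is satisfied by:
  {n: True}


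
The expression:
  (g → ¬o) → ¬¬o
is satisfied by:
  {o: True}


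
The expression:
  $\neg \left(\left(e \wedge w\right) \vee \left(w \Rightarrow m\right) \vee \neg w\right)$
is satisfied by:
  {w: True, e: False, m: False}


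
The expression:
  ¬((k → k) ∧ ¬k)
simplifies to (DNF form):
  k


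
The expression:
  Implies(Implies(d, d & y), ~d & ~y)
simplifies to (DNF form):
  ~y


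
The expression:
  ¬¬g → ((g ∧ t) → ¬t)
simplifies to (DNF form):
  ¬g ∨ ¬t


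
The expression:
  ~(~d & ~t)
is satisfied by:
  {d: True, t: True}
  {d: True, t: False}
  {t: True, d: False}


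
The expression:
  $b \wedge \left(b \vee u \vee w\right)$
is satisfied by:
  {b: True}


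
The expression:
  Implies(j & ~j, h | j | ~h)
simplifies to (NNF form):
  True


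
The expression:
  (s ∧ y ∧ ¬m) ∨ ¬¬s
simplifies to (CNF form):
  s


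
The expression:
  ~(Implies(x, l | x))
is never true.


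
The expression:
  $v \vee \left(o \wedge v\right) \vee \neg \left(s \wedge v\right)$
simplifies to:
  $\text{True}$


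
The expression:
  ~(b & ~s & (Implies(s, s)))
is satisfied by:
  {s: True, b: False}
  {b: False, s: False}
  {b: True, s: True}


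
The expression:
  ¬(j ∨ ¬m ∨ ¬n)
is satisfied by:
  {m: True, n: True, j: False}


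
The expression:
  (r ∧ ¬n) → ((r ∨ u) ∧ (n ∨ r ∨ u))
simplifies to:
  True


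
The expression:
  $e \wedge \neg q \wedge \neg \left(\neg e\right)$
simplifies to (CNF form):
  $e \wedge \neg q$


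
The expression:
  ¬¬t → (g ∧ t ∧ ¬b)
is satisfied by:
  {g: True, t: False, b: False}
  {g: False, t: False, b: False}
  {b: True, g: True, t: False}
  {b: True, g: False, t: False}
  {t: True, g: True, b: False}


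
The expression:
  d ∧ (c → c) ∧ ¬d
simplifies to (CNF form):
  False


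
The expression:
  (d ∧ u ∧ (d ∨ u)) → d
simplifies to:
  True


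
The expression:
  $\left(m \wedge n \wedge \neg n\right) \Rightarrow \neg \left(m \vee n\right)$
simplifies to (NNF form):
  $\text{True}$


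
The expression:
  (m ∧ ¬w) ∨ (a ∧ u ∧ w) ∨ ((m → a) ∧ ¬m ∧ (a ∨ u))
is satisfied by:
  {a: True, u: True, w: False, m: False}
  {a: True, u: True, w: True, m: False}
  {a: True, w: False, u: False, m: False}
  {a: True, w: True, u: False, m: False}
  {u: True, a: False, w: False, m: False}
  {u: True, w: True, a: False, m: False}
  {m: True, u: True, a: True, w: False}
  {a: True, m: True, u: True, w: True}
  {a: True, m: True, w: False, u: False}
  {m: True, u: True, w: False, a: False}
  {m: True, w: False, u: False, a: False}


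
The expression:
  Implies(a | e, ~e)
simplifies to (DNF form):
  ~e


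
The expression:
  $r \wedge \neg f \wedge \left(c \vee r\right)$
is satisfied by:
  {r: True, f: False}


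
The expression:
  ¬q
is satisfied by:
  {q: False}


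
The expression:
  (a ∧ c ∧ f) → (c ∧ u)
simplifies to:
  u ∨ ¬a ∨ ¬c ∨ ¬f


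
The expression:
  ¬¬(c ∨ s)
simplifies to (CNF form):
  c ∨ s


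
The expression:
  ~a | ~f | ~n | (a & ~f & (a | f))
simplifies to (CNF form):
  ~a | ~f | ~n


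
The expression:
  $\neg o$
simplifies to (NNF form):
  $\neg o$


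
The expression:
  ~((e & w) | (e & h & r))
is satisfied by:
  {w: False, h: False, e: False, r: False}
  {r: True, w: False, h: False, e: False}
  {h: True, r: False, w: False, e: False}
  {r: True, h: True, w: False, e: False}
  {w: True, r: False, h: False, e: False}
  {r: True, w: True, h: False, e: False}
  {h: True, w: True, r: False, e: False}
  {r: True, h: True, w: True, e: False}
  {e: True, r: False, w: False, h: False}
  {e: True, r: True, w: False, h: False}
  {e: True, h: True, r: False, w: False}


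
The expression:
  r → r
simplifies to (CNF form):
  True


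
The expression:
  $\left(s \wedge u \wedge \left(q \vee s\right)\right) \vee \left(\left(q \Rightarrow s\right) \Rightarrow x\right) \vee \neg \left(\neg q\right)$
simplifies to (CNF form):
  $\left(q \vee s \vee x\right) \wedge \left(q \vee u \vee x\right)$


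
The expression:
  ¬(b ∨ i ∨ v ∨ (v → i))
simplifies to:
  False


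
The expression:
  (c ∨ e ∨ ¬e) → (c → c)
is always true.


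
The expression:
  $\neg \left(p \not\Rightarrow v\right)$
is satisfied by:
  {v: True, p: False}
  {p: False, v: False}
  {p: True, v: True}


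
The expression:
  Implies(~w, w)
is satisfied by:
  {w: True}


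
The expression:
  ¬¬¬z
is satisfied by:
  {z: False}


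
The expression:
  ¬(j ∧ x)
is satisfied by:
  {x: False, j: False}
  {j: True, x: False}
  {x: True, j: False}


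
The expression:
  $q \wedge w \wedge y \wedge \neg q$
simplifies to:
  $\text{False}$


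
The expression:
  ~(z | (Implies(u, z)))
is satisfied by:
  {u: True, z: False}


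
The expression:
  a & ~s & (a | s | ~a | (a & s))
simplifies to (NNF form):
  a & ~s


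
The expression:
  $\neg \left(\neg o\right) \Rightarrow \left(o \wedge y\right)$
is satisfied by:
  {y: True, o: False}
  {o: False, y: False}
  {o: True, y: True}


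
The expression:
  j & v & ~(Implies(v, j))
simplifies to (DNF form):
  False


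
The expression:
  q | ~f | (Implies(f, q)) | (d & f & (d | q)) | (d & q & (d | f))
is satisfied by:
  {d: True, q: True, f: False}
  {d: True, q: False, f: False}
  {q: True, d: False, f: False}
  {d: False, q: False, f: False}
  {f: True, d: True, q: True}
  {f: True, d: True, q: False}
  {f: True, q: True, d: False}


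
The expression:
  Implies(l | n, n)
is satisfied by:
  {n: True, l: False}
  {l: False, n: False}
  {l: True, n: True}


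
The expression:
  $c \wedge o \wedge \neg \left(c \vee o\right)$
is never true.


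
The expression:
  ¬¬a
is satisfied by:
  {a: True}


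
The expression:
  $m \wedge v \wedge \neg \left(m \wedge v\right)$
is never true.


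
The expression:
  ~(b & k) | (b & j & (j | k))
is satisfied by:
  {j: True, k: False, b: False}
  {j: False, k: False, b: False}
  {b: True, j: True, k: False}
  {b: True, j: False, k: False}
  {k: True, j: True, b: False}
  {k: True, j: False, b: False}
  {k: True, b: True, j: True}


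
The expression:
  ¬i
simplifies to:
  ¬i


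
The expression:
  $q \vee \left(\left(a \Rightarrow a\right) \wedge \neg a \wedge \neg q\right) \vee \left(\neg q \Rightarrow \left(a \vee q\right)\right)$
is always true.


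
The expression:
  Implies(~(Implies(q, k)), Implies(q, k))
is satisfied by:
  {k: True, q: False}
  {q: False, k: False}
  {q: True, k: True}


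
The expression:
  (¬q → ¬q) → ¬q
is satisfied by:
  {q: False}


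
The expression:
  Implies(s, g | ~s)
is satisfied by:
  {g: True, s: False}
  {s: False, g: False}
  {s: True, g: True}


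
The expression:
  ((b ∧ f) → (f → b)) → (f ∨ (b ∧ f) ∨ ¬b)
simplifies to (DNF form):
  f ∨ ¬b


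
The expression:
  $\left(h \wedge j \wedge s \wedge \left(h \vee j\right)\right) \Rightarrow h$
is always true.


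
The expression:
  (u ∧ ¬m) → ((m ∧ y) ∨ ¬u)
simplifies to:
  m ∨ ¬u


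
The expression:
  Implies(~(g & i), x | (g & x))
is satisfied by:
  {i: True, x: True, g: True}
  {i: True, x: True, g: False}
  {x: True, g: True, i: False}
  {x: True, g: False, i: False}
  {i: True, g: True, x: False}


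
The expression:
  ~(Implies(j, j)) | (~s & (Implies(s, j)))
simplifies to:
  ~s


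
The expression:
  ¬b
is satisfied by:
  {b: False}


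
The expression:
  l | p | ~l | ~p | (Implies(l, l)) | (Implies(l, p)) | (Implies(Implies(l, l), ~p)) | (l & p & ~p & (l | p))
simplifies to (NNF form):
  True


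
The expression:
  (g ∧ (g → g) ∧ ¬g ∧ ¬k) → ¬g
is always true.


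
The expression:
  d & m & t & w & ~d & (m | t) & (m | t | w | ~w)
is never true.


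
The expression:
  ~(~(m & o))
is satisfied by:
  {m: True, o: True}


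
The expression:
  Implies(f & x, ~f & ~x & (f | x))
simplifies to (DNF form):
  ~f | ~x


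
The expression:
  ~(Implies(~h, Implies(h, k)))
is never true.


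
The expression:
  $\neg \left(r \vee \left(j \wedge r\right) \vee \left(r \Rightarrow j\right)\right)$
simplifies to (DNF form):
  $\text{False}$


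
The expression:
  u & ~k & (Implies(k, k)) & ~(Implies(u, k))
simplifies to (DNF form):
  u & ~k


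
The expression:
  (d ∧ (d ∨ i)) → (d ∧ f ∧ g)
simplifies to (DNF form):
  (f ∧ g) ∨ ¬d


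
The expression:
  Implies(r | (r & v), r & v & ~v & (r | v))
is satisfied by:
  {r: False}


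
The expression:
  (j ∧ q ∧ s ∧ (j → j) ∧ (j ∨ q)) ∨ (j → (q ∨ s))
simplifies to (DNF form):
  q ∨ s ∨ ¬j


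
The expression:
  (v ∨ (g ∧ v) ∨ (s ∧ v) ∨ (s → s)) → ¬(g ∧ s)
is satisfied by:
  {s: False, g: False}
  {g: True, s: False}
  {s: True, g: False}


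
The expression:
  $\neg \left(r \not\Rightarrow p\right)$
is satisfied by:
  {p: True, r: False}
  {r: False, p: False}
  {r: True, p: True}


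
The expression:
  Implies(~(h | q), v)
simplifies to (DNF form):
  h | q | v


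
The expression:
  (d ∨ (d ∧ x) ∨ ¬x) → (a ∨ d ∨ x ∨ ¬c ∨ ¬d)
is always true.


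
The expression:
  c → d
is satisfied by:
  {d: True, c: False}
  {c: False, d: False}
  {c: True, d: True}


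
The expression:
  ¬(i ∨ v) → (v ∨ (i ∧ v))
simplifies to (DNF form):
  i ∨ v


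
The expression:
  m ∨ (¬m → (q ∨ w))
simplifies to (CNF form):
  m ∨ q ∨ w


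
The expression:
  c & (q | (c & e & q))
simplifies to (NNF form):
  c & q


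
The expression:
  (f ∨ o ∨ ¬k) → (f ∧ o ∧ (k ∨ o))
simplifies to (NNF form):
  (f ∨ k) ∧ (f ∨ ¬o) ∧ (o ∨ ¬f)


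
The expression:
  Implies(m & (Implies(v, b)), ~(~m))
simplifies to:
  True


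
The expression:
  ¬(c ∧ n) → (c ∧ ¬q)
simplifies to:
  c ∧ (n ∨ ¬q)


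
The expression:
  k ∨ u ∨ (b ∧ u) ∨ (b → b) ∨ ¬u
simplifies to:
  True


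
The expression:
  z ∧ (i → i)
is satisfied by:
  {z: True}


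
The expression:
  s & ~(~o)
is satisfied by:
  {s: True, o: True}


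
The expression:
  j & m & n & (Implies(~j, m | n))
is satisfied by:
  {m: True, j: True, n: True}


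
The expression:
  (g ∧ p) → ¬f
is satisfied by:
  {p: False, g: False, f: False}
  {f: True, p: False, g: False}
  {g: True, p: False, f: False}
  {f: True, g: True, p: False}
  {p: True, f: False, g: False}
  {f: True, p: True, g: False}
  {g: True, p: True, f: False}


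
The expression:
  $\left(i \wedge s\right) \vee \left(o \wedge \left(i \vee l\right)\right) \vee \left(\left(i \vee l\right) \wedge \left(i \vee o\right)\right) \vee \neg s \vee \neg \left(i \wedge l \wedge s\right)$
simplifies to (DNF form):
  $\text{True}$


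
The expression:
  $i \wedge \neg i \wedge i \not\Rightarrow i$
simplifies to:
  $\text{False}$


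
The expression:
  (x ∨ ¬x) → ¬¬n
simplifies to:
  n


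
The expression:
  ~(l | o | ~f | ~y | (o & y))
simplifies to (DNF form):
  f & y & ~l & ~o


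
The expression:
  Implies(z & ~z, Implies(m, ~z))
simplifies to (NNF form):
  True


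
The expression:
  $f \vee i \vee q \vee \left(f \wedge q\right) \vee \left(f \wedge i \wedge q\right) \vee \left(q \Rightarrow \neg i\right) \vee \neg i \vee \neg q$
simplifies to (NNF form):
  $\text{True}$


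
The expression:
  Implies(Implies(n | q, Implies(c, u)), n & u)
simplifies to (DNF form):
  (c & n) | (n & u) | (c & n & q) | (n & q & u) | (c & n & ~u) | (c & q & ~u) | (n & u & ~u) | (q & u & ~u)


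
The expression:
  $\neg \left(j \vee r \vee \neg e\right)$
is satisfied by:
  {e: True, r: False, j: False}


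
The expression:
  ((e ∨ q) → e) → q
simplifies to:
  q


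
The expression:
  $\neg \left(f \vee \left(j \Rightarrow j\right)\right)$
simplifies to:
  $\text{False}$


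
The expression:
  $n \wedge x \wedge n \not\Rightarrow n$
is never true.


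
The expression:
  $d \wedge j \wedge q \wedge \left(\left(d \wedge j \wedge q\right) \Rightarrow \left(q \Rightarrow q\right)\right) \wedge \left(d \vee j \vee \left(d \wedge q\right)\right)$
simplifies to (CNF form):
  $d \wedge j \wedge q$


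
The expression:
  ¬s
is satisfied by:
  {s: False}


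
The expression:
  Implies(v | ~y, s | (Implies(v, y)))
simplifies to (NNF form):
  s | y | ~v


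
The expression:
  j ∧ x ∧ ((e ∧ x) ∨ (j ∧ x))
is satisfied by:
  {j: True, x: True}


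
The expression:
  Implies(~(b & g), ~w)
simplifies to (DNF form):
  ~w | (b & g)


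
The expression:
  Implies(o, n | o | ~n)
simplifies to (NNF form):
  True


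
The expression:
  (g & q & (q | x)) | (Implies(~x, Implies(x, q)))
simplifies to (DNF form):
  True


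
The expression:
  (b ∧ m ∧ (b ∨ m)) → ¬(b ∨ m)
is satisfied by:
  {m: False, b: False}
  {b: True, m: False}
  {m: True, b: False}


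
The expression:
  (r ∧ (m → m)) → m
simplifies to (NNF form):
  m ∨ ¬r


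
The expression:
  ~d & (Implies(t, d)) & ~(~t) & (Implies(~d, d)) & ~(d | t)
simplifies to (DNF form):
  False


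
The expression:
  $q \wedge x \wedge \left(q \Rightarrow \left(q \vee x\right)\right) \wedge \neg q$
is never true.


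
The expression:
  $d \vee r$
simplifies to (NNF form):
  $d \vee r$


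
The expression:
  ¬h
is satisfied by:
  {h: False}


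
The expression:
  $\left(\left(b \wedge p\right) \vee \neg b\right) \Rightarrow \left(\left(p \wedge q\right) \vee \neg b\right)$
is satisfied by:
  {q: True, p: False, b: False}
  {p: False, b: False, q: False}
  {b: True, q: True, p: False}
  {b: True, p: False, q: False}
  {q: True, p: True, b: False}
  {p: True, q: False, b: False}
  {b: True, p: True, q: True}


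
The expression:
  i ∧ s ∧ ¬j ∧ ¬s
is never true.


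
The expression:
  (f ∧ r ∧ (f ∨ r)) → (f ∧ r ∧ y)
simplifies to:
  y ∨ ¬f ∨ ¬r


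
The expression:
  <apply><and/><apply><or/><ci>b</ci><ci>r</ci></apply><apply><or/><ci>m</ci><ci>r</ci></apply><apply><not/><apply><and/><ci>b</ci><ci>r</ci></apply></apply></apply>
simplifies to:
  <apply><and/><apply><or/><ci>b</ci><ci>r</ci></apply><apply><or/><ci>m</ci><ci>r</ci></apply><apply><or/><apply><not/><ci>b</ci></apply><apply><not/><ci>r</ci></apply></apply></apply>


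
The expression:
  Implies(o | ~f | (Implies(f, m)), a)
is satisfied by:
  {a: True, f: True, m: False, o: False}
  {a: True, f: False, m: False, o: False}
  {a: True, o: True, f: True, m: False}
  {a: True, o: True, f: False, m: False}
  {a: True, m: True, f: True, o: False}
  {a: True, m: True, f: False, o: False}
  {a: True, m: True, o: True, f: True}
  {a: True, m: True, o: True, f: False}
  {f: True, a: False, m: False, o: False}


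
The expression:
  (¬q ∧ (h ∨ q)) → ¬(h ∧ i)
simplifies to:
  q ∨ ¬h ∨ ¬i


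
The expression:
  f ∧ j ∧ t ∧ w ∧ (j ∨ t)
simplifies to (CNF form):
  f ∧ j ∧ t ∧ w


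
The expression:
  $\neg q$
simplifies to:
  $\neg q$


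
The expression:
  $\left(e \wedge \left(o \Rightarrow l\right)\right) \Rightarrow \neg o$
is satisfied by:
  {l: False, e: False, o: False}
  {o: True, l: False, e: False}
  {e: True, l: False, o: False}
  {o: True, e: True, l: False}
  {l: True, o: False, e: False}
  {o: True, l: True, e: False}
  {e: True, l: True, o: False}


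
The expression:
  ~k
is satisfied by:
  {k: False}


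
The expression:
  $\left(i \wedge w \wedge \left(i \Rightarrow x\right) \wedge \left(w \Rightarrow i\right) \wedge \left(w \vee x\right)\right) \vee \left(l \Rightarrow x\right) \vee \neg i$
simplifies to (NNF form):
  $x \vee \neg i \vee \neg l$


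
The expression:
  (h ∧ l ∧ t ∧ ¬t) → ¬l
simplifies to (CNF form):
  True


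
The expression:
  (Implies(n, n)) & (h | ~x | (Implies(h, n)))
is always true.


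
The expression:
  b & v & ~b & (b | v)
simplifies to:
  False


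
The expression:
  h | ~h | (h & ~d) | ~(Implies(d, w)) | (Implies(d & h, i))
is always true.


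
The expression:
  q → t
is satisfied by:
  {t: True, q: False}
  {q: False, t: False}
  {q: True, t: True}


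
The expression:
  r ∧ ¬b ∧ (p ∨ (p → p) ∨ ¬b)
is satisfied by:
  {r: True, b: False}


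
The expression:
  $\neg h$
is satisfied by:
  {h: False}


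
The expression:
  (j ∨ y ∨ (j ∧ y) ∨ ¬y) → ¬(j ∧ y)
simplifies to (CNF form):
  ¬j ∨ ¬y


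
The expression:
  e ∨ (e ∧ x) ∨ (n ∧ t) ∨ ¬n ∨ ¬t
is always true.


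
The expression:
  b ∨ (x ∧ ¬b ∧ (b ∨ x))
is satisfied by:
  {b: True, x: True}
  {b: True, x: False}
  {x: True, b: False}


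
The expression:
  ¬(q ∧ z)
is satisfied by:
  {q: False, z: False}
  {z: True, q: False}
  {q: True, z: False}


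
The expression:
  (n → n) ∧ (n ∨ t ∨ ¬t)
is always true.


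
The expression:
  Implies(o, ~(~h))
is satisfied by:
  {h: True, o: False}
  {o: False, h: False}
  {o: True, h: True}


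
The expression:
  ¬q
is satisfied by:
  {q: False}


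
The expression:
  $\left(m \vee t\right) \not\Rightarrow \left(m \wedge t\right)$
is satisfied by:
  {t: True, m: False}
  {m: True, t: False}


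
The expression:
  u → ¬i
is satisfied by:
  {u: False, i: False}
  {i: True, u: False}
  {u: True, i: False}


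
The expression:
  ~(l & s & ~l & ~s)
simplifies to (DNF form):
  True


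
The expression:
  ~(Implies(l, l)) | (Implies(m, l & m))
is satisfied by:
  {l: True, m: False}
  {m: False, l: False}
  {m: True, l: True}


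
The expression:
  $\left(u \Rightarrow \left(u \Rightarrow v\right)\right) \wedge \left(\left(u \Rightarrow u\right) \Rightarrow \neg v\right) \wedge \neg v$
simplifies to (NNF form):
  $\neg u \wedge \neg v$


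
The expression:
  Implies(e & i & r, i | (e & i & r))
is always true.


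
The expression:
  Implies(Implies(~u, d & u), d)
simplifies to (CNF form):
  d | ~u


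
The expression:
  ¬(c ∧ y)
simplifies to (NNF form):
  ¬c ∨ ¬y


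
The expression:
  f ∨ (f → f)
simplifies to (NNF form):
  True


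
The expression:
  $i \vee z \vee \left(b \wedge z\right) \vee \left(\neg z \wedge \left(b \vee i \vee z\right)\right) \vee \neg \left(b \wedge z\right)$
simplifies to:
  $\text{True}$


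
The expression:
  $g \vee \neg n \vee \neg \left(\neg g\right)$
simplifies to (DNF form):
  $g \vee \neg n$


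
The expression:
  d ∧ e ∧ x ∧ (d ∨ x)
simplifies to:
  d ∧ e ∧ x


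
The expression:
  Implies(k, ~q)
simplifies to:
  ~k | ~q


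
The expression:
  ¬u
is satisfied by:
  {u: False}


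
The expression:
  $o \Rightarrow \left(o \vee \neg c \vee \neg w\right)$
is always true.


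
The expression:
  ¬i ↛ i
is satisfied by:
  {i: False}


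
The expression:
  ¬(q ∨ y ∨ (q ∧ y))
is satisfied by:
  {q: False, y: False}


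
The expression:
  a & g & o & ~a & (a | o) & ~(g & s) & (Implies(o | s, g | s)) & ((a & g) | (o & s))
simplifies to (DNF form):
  False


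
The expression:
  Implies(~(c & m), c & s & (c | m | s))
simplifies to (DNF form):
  (c & m) | (c & s)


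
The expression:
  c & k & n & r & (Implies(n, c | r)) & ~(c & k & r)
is never true.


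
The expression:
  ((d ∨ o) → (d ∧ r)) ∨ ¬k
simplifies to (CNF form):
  (d ∨ ¬d ∨ ¬k) ∧ (d ∨ ¬k ∨ ¬o) ∧ (r ∨ ¬d ∨ ¬k) ∧ (r ∨ ¬k ∨ ¬o)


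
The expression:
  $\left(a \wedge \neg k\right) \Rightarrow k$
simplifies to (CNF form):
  $k \vee \neg a$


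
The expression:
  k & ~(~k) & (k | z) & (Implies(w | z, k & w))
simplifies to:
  k & (w | ~z)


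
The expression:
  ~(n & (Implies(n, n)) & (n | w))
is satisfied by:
  {n: False}


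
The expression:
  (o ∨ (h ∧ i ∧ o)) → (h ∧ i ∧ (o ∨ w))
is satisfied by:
  {h: True, i: True, o: False}
  {h: True, i: False, o: False}
  {i: True, h: False, o: False}
  {h: False, i: False, o: False}
  {o: True, h: True, i: True}


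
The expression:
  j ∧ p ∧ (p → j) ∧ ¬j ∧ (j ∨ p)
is never true.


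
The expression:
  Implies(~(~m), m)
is always true.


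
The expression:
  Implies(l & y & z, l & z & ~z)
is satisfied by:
  {l: False, z: False, y: False}
  {y: True, l: False, z: False}
  {z: True, l: False, y: False}
  {y: True, z: True, l: False}
  {l: True, y: False, z: False}
  {y: True, l: True, z: False}
  {z: True, l: True, y: False}


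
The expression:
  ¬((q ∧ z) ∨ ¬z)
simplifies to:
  z ∧ ¬q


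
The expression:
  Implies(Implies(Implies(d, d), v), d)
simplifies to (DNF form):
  d | ~v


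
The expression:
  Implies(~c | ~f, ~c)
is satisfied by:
  {f: True, c: False}
  {c: False, f: False}
  {c: True, f: True}


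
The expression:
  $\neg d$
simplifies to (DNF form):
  $\neg d$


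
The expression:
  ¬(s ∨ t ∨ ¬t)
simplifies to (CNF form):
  False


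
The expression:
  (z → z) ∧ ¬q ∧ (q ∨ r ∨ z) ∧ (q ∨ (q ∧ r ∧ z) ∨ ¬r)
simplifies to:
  z ∧ ¬q ∧ ¬r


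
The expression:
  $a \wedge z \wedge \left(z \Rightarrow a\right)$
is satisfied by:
  {a: True, z: True}


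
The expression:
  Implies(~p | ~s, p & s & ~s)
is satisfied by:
  {p: True, s: True}


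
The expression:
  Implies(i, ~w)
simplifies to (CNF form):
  ~i | ~w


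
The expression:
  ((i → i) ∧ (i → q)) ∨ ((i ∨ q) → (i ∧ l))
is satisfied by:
  {q: True, l: True, i: False}
  {q: True, l: False, i: False}
  {l: True, q: False, i: False}
  {q: False, l: False, i: False}
  {i: True, q: True, l: True}
  {i: True, q: True, l: False}
  {i: True, l: True, q: False}


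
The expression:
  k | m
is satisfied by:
  {k: True, m: True}
  {k: True, m: False}
  {m: True, k: False}


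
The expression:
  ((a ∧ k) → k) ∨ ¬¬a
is always true.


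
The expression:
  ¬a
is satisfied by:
  {a: False}


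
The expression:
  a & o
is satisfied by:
  {a: True, o: True}


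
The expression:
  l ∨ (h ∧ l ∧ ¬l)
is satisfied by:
  {l: True}


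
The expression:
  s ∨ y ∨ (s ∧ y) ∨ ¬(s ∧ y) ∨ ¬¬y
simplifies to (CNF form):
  True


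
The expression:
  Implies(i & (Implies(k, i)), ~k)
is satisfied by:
  {k: False, i: False}
  {i: True, k: False}
  {k: True, i: False}


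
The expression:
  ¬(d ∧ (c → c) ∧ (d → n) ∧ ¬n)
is always true.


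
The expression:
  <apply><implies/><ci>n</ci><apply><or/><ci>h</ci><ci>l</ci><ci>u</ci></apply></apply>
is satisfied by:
  {u: True, l: True, h: True, n: False}
  {u: True, l: True, h: False, n: False}
  {u: True, h: True, l: False, n: False}
  {u: True, h: False, l: False, n: False}
  {l: True, h: True, u: False, n: False}
  {l: True, u: False, h: False, n: False}
  {l: False, h: True, u: False, n: False}
  {l: False, u: False, h: False, n: False}
  {u: True, n: True, l: True, h: True}
  {u: True, n: True, l: True, h: False}
  {u: True, n: True, h: True, l: False}
  {u: True, n: True, h: False, l: False}
  {n: True, l: True, h: True, u: False}
  {n: True, l: True, h: False, u: False}
  {n: True, h: True, l: False, u: False}


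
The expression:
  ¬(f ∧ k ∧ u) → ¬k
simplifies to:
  (f ∧ u) ∨ ¬k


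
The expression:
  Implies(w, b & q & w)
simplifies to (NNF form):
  ~w | (b & q)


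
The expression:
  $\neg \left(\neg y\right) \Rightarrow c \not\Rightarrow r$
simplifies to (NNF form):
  $\left(c \wedge \neg r\right) \vee \neg y$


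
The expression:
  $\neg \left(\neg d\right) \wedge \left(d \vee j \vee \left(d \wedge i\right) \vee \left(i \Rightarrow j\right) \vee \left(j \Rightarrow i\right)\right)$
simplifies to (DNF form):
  $d$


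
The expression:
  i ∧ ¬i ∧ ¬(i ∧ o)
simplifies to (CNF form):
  False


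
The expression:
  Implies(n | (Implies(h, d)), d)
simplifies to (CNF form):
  (d | h) & (d | ~n)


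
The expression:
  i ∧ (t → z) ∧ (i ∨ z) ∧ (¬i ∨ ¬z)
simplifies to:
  i ∧ ¬t ∧ ¬z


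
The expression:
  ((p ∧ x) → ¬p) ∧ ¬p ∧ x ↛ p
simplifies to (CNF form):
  x ∧ ¬p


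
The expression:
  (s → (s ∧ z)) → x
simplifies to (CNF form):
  (s ∨ x) ∧ (x ∨ ¬z)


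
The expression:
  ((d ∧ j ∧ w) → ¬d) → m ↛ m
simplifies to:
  d ∧ j ∧ w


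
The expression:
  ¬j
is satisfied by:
  {j: False}


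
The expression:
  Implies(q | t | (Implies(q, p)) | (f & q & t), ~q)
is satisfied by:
  {q: False}


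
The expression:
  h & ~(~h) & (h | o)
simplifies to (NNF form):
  h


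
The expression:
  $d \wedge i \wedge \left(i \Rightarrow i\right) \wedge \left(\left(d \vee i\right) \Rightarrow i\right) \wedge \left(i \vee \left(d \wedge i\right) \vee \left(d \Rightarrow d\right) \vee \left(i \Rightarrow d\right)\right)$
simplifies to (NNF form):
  $d \wedge i$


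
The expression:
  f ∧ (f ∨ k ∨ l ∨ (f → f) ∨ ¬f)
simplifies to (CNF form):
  f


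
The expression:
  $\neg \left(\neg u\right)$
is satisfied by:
  {u: True}


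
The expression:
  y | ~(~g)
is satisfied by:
  {y: True, g: True}
  {y: True, g: False}
  {g: True, y: False}


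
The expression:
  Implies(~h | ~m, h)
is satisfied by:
  {h: True}


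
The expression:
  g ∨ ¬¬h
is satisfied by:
  {g: True, h: True}
  {g: True, h: False}
  {h: True, g: False}


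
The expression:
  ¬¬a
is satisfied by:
  {a: True}


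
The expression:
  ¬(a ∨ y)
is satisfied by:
  {y: False, a: False}


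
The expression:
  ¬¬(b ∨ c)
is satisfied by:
  {b: True, c: True}
  {b: True, c: False}
  {c: True, b: False}


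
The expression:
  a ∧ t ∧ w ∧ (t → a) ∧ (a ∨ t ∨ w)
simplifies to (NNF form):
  a ∧ t ∧ w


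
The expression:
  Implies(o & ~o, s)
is always true.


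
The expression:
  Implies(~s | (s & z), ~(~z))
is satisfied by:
  {z: True, s: True}
  {z: True, s: False}
  {s: True, z: False}


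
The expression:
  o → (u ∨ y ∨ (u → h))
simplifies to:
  True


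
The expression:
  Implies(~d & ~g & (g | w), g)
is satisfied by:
  {d: True, g: True, w: False}
  {d: True, w: False, g: False}
  {g: True, w: False, d: False}
  {g: False, w: False, d: False}
  {d: True, g: True, w: True}
  {d: True, w: True, g: False}
  {g: True, w: True, d: False}


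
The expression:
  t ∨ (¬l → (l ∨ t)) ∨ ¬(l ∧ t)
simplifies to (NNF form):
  True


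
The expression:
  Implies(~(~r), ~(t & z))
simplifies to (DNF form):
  ~r | ~t | ~z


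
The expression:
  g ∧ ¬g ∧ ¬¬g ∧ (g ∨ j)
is never true.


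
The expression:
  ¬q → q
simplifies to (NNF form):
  q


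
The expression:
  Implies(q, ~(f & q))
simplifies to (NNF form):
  ~f | ~q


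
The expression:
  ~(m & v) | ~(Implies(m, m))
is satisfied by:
  {m: False, v: False}
  {v: True, m: False}
  {m: True, v: False}


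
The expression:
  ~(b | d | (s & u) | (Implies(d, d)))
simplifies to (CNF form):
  False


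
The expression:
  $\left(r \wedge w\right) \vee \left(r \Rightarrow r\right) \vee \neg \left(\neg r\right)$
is always true.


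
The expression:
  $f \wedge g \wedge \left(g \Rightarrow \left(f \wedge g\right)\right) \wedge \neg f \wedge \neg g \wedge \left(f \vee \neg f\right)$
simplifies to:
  $\text{False}$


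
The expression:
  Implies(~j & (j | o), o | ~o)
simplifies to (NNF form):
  True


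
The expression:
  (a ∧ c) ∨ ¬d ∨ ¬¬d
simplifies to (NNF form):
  True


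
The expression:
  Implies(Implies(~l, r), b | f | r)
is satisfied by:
  {r: True, b: True, f: True, l: False}
  {r: True, b: True, l: False, f: False}
  {r: True, f: True, l: False, b: False}
  {r: True, l: False, f: False, b: False}
  {b: True, f: True, l: False, r: False}
  {b: True, l: False, f: False, r: False}
  {f: True, b: False, l: False, r: False}
  {b: False, l: False, f: False, r: False}
  {b: True, r: True, l: True, f: True}
  {b: True, r: True, l: True, f: False}
  {r: True, l: True, f: True, b: False}
  {r: True, l: True, b: False, f: False}
  {f: True, l: True, b: True, r: False}
  {l: True, b: True, r: False, f: False}
  {l: True, f: True, r: False, b: False}


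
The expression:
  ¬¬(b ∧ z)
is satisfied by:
  {z: True, b: True}


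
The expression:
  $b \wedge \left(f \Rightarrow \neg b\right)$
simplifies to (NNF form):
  $b \wedge \neg f$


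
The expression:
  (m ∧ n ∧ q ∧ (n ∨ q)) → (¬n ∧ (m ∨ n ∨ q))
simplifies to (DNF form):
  ¬m ∨ ¬n ∨ ¬q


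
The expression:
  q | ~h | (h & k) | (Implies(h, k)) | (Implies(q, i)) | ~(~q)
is always true.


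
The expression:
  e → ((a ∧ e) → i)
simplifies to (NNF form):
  i ∨ ¬a ∨ ¬e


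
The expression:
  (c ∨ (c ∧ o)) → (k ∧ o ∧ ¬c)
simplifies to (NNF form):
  ¬c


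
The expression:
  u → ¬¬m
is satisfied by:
  {m: True, u: False}
  {u: False, m: False}
  {u: True, m: True}


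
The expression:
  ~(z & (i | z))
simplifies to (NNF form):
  ~z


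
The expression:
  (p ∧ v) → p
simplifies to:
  True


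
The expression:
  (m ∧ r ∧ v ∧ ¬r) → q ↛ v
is always true.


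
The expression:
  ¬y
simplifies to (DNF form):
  ¬y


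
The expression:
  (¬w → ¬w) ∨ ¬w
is always true.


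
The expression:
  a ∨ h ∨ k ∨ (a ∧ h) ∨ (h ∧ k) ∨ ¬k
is always true.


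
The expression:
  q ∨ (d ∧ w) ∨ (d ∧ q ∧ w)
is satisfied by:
  {q: True, w: True, d: True}
  {q: True, w: True, d: False}
  {q: True, d: True, w: False}
  {q: True, d: False, w: False}
  {w: True, d: True, q: False}


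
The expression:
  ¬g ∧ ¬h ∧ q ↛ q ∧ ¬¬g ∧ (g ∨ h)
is never true.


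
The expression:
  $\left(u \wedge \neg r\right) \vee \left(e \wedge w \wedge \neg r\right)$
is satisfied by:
  {e: True, u: True, w: True, r: False}
  {e: True, u: True, w: False, r: False}
  {u: True, w: True, e: False, r: False}
  {u: True, e: False, w: False, r: False}
  {e: True, w: True, u: False, r: False}


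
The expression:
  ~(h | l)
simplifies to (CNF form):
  ~h & ~l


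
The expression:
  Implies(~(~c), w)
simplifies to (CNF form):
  w | ~c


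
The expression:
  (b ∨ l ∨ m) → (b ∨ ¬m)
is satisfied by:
  {b: True, m: False}
  {m: False, b: False}
  {m: True, b: True}


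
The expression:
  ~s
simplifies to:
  ~s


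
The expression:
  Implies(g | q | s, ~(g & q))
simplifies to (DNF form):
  ~g | ~q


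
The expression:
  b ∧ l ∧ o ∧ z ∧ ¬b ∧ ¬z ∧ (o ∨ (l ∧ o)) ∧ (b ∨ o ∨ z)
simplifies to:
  False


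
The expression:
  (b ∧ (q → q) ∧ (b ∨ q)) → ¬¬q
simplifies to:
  q ∨ ¬b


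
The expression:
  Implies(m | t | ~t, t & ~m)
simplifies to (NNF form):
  t & ~m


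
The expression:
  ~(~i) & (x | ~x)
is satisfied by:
  {i: True}


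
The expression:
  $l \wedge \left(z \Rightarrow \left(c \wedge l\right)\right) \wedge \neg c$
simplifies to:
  $l \wedge \neg c \wedge \neg z$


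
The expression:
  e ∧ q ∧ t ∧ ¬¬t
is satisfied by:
  {t: True, e: True, q: True}
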